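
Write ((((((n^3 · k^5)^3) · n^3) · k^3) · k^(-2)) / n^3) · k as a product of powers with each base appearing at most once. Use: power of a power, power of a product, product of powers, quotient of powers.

k^17n^9

((((((n^3 · k^5)^3) · n^3) · k^3) · k^(-2)) / n^3) · k
= (((((((n^3)^3) · ((k^5)^3)) · n^3) · k^3) · k^(-2)) / n^3) · k    [power of a product]
= (((((n^9 · ((k^5)^3)) · n^3) · k^3) · k^(-2)) / n^3) · k    [power of a power]
= (((((n^9 · k^15) · n^3) · k^3) · k^(-2)) / n^3) · k    [power of a power]
= k^17n^9    [quotient of powers; product of powers]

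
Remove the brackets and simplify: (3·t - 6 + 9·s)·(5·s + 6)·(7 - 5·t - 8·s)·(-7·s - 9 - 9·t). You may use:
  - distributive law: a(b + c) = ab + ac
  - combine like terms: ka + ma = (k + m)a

3111·s^2·t - 4815·s·t + 2736·s·t^2 + 3630·s^2·t^2 + 675·s·t^3 + 5655·s^3·t - 486·t - 1944·t^2 + 810·t^3 - 4299·s^2 - 2340·s + 2379·s^3 + 2268 + 2520·s^4

(3·t - 6 + 9·s)·(5·s + 6)·(7 - 5·t - 8·s)·(-7·s - 9 - 9·t)
= (15·s·t + 18·t - 30·s - 36 + 45·s^2 + 54·s)·(7 - 5·t - 8·s)·(-7·s - 9 - 9·t)    [distributive law]
= (15·s·t + 18·t + 24·s - 36 + 45·s^2)·(7 - 5·t - 8·s)·(-7·s - 9 - 9·t)    [combine like terms]
= (105·s·t - 75·s·t^2 - 120·s^2·t + 126·t - 90·t^2 - 144·s·t + 168·s - 120·s·t - 192·s^2 - 252 + 180·t + 288·s + 315·s^2 - 225·s^2·t - 360·s^3)·(-7·s - 9 - 9·t)    [distributive law]
= (-159·s·t - 75·s·t^2 - 345·s^2·t + 306·t - 90·t^2 + 456·s + 123·s^2 - 252 - 360·s^3)·(-7·s - 9 - 9·t)    [combine like terms]
= 1113·s^2·t + 1431·s·t + 1431·s·t^2 + 525·s^2·t^2 + 675·s·t^2 + 675·s·t^3 + 2415·s^3·t + 3105·s^2·t + 3105·s^2·t^2 - 2142·s·t - 2754·t - 2754·t^2 + 630·s·t^2 + 810·t^2 + 810·t^3 - 3192·s^2 - 4104·s - 4104·s·t - 861·s^3 - 1107·s^2 - 1107·s^2·t + 1764·s + 2268 + 2268·t + 2520·s^4 + 3240·s^3 + 3240·s^3·t    [distributive law]
= 3111·s^2·t - 4815·s·t + 2736·s·t^2 + 3630·s^2·t^2 + 675·s·t^3 + 5655·s^3·t - 486·t - 1944·t^2 + 810·t^3 - 4299·s^2 - 2340·s + 2379·s^3 + 2268 + 2520·s^4    [combine like terms]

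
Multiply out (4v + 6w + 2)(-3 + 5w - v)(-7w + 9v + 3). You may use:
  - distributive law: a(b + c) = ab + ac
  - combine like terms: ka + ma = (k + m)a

(4v + 6w + 2)(-3 + 5w - v)(-7w + 9v + 3)
= (-12v + 20vw - 4v^2 - 18w + 30w^2 - 6vw - 6 + 10w - 2v)(-7w + 9v + 3)    [distributive law]
= (-14v + 14vw - 4v^2 - 8w + 30w^2 - 6)(-7w + 9v + 3)    [combine like terms]
= 98vw - 126v^2 - 42v - 98vw^2 + 126v^2w + 42vw + 28v^2w - 36v^3 - 12v^2 + 56w^2 - 72vw - 24w - 210w^3 + 270vw^2 + 90w^2 + 42w - 54v - 18    [distributive law]
= 68vw - 138v^2 - 96v + 172vw^2 + 154v^2w - 36v^3 + 146w^2 + 18w - 210w^3 - 18    [combine like terms]

68vw - 138v^2 - 96v + 172vw^2 + 154v^2w - 36v^3 + 146w^2 + 18w - 210w^3 - 18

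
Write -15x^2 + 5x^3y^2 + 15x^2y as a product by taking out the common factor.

-15x^2 + 5x^3y^2 + 15x^2y
= 5(-3x^2 + x^3y^2 + 3x^2y)    [factor out 5]
= 5x^2(-3 + xy^2 + 3y)    [factor out x^2]

5x^2(-3 + xy^2 + 3y)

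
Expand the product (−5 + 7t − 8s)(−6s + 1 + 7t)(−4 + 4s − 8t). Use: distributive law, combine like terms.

−108s − 104s^2 + 104st + 20 + 152t + 28t^2 − 776s^2t + 980st^2 − 392t^3 + 192s^3

(−5 + 7t − 8s)(−6s + 1 + 7t)(−4 + 4s − 8t)
= (30s − 5 − 35t − 42st + 7t + 49t^2 + 48s^2 − 8s − 56st)(−4 + 4s − 8t)    [distributive law]
= (22s − 5 − 28t − 98st + 49t^2 + 48s^2)(−4 + 4s − 8t)    [combine like terms]
= −88s + 88s^2 − 176st + 20 − 20s + 40t + 112t − 112st + 224t^2 + 392st − 392s^2t + 784st^2 − 196t^2 + 196st^2 − 392t^3 − 192s^2 + 192s^3 − 384s^2t    [distributive law]
= −108s − 104s^2 + 104st + 20 + 152t + 28t^2 − 776s^2t + 980st^2 − 392t^3 + 192s^3    [combine like terms]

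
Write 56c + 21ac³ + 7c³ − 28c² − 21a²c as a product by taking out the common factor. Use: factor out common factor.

7c(8 + 3ac² + c² − 4c − 3a²)

56c + 21ac³ + 7c³ − 28c² − 21a²c
= 7(8c + 3ac³ + c³ − 4c² − 3a²c)    [factor out 7]
= 7c(8 + 3ac² + c² − 4c − 3a²)    [factor out c]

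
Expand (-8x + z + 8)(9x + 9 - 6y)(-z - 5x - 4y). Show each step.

27x²z + 360x³ + 48x²y - 54xyz - 192xy² - 9xz² - 9z² - 45xz + 12yz + 6yz² + 24y²z - 72z - 360x - 288y + 240xy + 192y²

(-8x + z + 8)(9x + 9 - 6y)(-z - 5x - 4y)
= (-72x² - 72x + 48xy + 9xz + 9z - 6yz + 72x + 72 - 48y)(-z - 5x - 4y)    [distributive law]
= (-72x² + 48xy + 9xz + 9z - 6yz + 72 - 48y)(-z - 5x - 4y)    [combine like terms]
= 72x²z + 360x³ + 288x²y - 48xyz - 240x²y - 192xy² - 9xz² - 45x²z - 36xyz - 9z² - 45xz - 36yz + 6yz² + 30xyz + 24y²z - 72z - 360x - 288y + 48yz + 240xy + 192y²    [distributive law]
= 27x²z + 360x³ + 48x²y - 54xyz - 192xy² - 9xz² - 9z² - 45xz + 12yz + 6yz² + 24y²z - 72z - 360x - 288y + 240xy + 192y²    [combine like terms]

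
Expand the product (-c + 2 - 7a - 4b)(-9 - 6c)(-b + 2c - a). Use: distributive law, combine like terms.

75bc - 6c^2 + 129ac + 42bc^2 + 12c^3 + 78ac^2 + 18b - 36c + 18a - 99ab - 63a^2 - 66abc - 42a^2c - 36b^2 - 24b^2c

(-c + 2 - 7a - 4b)(-9 - 6c)(-b + 2c - a)
= (9c + 6c^2 - 18 - 12c + 63a + 42ac + 36b + 24bc)(-b + 2c - a)    [distributive law]
= (-3c + 6c^2 - 18 + 63a + 42ac + 36b + 24bc)(-b + 2c - a)    [combine like terms]
= 3bc - 6c^2 + 3ac - 6bc^2 + 12c^3 - 6ac^2 + 18b - 36c + 18a - 63ab + 126ac - 63a^2 - 42abc + 84ac^2 - 42a^2c - 36b^2 + 72bc - 36ab - 24b^2c + 48bc^2 - 24abc    [distributive law]
= 75bc - 6c^2 + 129ac + 42bc^2 + 12c^3 + 78ac^2 + 18b - 36c + 18a - 99ab - 63a^2 - 66abc - 42a^2c - 36b^2 - 24b^2c    [combine like terms]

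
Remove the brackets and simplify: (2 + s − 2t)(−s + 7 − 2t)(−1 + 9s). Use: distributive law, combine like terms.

121s + 46s^2 − 14 + 18t − 162st − 9s^3 − 4t^2 + 36st^2

(2 + s − 2t)(−s + 7 − 2t)(−1 + 9s)
= (−2s + 14 − 4t − s^2 + 7s − 2st + 2st − 14t + 4t^2)(−1 + 9s)    [distributive law]
= (5s + 14 − 18t − s^2 + 4t^2)(−1 + 9s)    [combine like terms]
= −5s + 45s^2 − 14 + 126s + 18t − 162st + s^2 − 9s^3 − 4t^2 + 36st^2    [distributive law]
= 121s + 46s^2 − 14 + 18t − 162st − 9s^3 − 4t^2 + 36st^2    [combine like terms]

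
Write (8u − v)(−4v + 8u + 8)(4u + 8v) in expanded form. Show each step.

352u²v − 304uv² + 256u³ + 256u² + 480uv + 32v³ − 64v²

(8u − v)(−4v + 8u + 8)(4u + 8v)
= (−32uv + 64u² + 64u + 4v² − 8uv − 8v)(4u + 8v)    [distributive law]
= (−40uv + 64u² + 64u + 4v² − 8v)(4u + 8v)    [combine like terms]
= −160u²v − 320uv² + 256u³ + 512u²v + 256u² + 512uv + 16uv² + 32v³ − 32uv − 64v²    [distributive law]
= 352u²v − 304uv² + 256u³ + 256u² + 480uv + 32v³ − 64v²    [combine like terms]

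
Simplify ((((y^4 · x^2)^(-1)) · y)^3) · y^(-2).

x^(-6)·y^(-11)

((((y^4 · x^2)^(-1)) · y)^3) · y^(-2)
= ((((y^4 · x^2)^(-1))^3) · (y^3)) · y^(-2)    [power of a product]
= (((y^4 · x^2)^(-3)) · (y^3)) · y^(-2)    [power of a power]
= ((((y^4)^(-3)) · ((x^2)^(-3))) · (y^3)) · y^(-2)    [power of a product]
= ((y^(-12) · ((x^2)^(-3))) · (y^3)) · y^(-2)    [power of a power]
= ((y^(-12) · x^(-6)) · (y^3)) · y^(-2)    [power of a power]
= x^(-6)·y^(-11)    [product of powers]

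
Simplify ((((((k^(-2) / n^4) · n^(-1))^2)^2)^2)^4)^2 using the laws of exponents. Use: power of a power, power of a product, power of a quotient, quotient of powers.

((((((k^(-2) / n^4) · n^(-1))^2)^2)^2)^4)^2
= (((((k^(-2) / n^4) · n^(-1))^2)^2)^2)^8    [power of a power]
= ((((k^(-2) / n^4) · n^(-1))^2)^2)^16    [power of a power]
= (((k^(-2) / n^4) · n^(-1))^2)^32    [power of a power]
= ((k^(-2) / n^4) · n^(-1))^64    [power of a power]
= ((k^(-2) / n^4)^64) · ((n^(-1))^64)    [power of a product]
= (((k^(-2))^64) / ((n^4)^64)) · ((n^(-1))^64)    [power of a quotient]
= (k^(-128) / ((n^4)^64)) · ((n^(-1))^64)    [power of a power]
= (k^(-128) / n^256) · ((n^(-1))^64)    [power of a power]
= (k^(-128) / n^256) · n^(-64)    [power of a power]
= k^(-128)n^(-320)    [quotient of powers]

k^(-128)n^(-320)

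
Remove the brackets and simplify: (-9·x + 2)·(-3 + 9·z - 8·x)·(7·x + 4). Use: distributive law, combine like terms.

(-9·x + 2)·(-3 + 9·z - 8·x)·(7·x + 4)
= (27·x - 81·x·z + 72·x² - 6 + 18·z - 16·x)·(7·x + 4)    [distributive law]
= (11·x - 81·x·z + 72·x² - 6 + 18·z)·(7·x + 4)    [combine like terms]
= 77·x² + 44·x - 567·x²·z - 324·x·z + 504·x³ + 288·x² - 42·x - 24 + 126·x·z + 72·z    [distributive law]
= 365·x² + 2·x - 567·x²·z - 198·x·z + 504·x³ - 24 + 72·z    [combine like terms]

365·x² + 2·x - 567·x²·z - 198·x·z + 504·x³ - 24 + 72·z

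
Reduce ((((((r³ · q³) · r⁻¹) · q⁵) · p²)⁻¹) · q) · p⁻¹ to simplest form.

((((((r³ · q³) · r⁻¹) · q⁵) · p²)⁻¹) · q) · p⁻¹
= ((((((r³ · q³) · r⁻¹) · q⁵)⁻¹) · ((p²)⁻¹)) · q) · p⁻¹    [power of a product]
= ((((((r³ · q³) · r⁻¹)⁻¹) · ((q⁵)⁻¹)) · ((p²)⁻¹)) · q) · p⁻¹    [power of a product]
= ((((((r³ · q³)⁻¹) · ((r⁻¹)⁻¹)) · ((q⁵)⁻¹)) · ((p²)⁻¹)) · q) · p⁻¹    [power of a product]
= (((((((r³)⁻¹) · ((q³)⁻¹)) · ((r⁻¹)⁻¹)) · ((q⁵)⁻¹)) · ((p²)⁻¹)) · q) · p⁻¹    [power of a product]
= (((((r⁻³ · ((q³)⁻¹)) · ((r⁻¹)⁻¹)) · ((q⁵)⁻¹)) · ((p²)⁻¹)) · q) · p⁻¹    [power of a power]
= (((((r⁻³ · q⁻³) · ((r⁻¹)⁻¹)) · ((q⁵)⁻¹)) · ((p²)⁻¹)) · q) · p⁻¹    [power of a power]
= (((((r⁻³ · q⁻³) · r) · ((q⁵)⁻¹)) · ((p²)⁻¹)) · q) · p⁻¹    [power of a power]
= (((((r⁻³ · q⁻³) · r) · q⁻⁵) · ((p²)⁻¹)) · q) · p⁻¹    [power of a power]
= (((((r⁻³ · q⁻³) · r) · q⁻⁵) · p⁻²) · q) · p⁻¹    [power of a power]
= p⁻³q⁻⁷r⁻²    [product of powers]

p⁻³q⁻⁷r⁻²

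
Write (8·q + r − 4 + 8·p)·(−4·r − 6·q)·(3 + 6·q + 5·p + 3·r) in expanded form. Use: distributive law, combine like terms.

54·q·r − 372·q²·r − 526·p·q·r − 138·q·r² − 288·q³ − 528·p·q² + 36·r² − 116·p·r² − 12·r³ + 48·r − 16·p·r + 72·q − 24·p·q − 160·p²·r − 240·p²·q

(8·q + r − 4 + 8·p)·(−4·r − 6·q)·(3 + 6·q + 5·p + 3·r)
= (−32·q·r − 48·q² − 4·r² − 6·q·r + 16·r + 24·q − 32·p·r − 48·p·q)·(3 + 6·q + 5·p + 3·r)    [distributive law]
= (−38·q·r − 48·q² − 4·r² + 16·r + 24·q − 32·p·r − 48·p·q)·(3 + 6·q + 5·p + 3·r)    [combine like terms]
= −114·q·r − 228·q²·r − 190·p·q·r − 114·q·r² − 144·q² − 288·q³ − 240·p·q² − 144·q²·r − 12·r² − 24·q·r² − 20·p·r² − 12·r³ + 48·r + 96·q·r + 80·p·r + 48·r² + 72·q + 144·q² + 120·p·q + 72·q·r − 96·p·r − 192·p·q·r − 160·p²·r − 96·p·r² − 144·p·q − 288·p·q² − 240·p²·q − 144·p·q·r    [distributive law]
= 54·q·r − 372·q²·r − 526·p·q·r − 138·q·r² − 288·q³ − 528·p·q² + 36·r² − 116·p·r² − 12·r³ + 48·r − 16·p·r + 72·q − 24·p·q − 160·p²·r − 240·p²·q    [combine like terms]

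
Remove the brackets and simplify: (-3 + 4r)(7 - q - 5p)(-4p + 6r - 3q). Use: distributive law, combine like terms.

(-3 + 4r)(7 - q - 5p)(-4p + 6r - 3q)
= (-21 + 3q + 15p + 28r - 4qr - 20pr)(-4p + 6r - 3q)    [distributive law]
= 84p - 126r + 63q - 12pq + 18qr - 9q^2 - 60p^2 + 90pr - 45pq - 112pr + 168r^2 - 84qr + 16pqr - 24qr^2 + 12q^2r + 80p^2r - 120pr^2 + 60pqr    [distributive law]
= 84p - 126r + 63q - 57pq - 66qr - 9q^2 - 60p^2 - 22pr + 168r^2 + 76pqr - 24qr^2 + 12q^2r + 80p^2r - 120pr^2    [combine like terms]

84p - 126r + 63q - 57pq - 66qr - 9q^2 - 60p^2 - 22pr + 168r^2 + 76pqr - 24qr^2 + 12q^2r + 80p^2r - 120pr^2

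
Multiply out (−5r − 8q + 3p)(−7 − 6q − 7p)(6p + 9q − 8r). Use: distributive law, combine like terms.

(−5r − 8q + 3p)(−7 − 6q − 7p)(6p + 9q − 8r)
= (35r + 30qr + 35pr + 56q + 48q^2 + 56pq − 21p − 18pq − 21p^2)(6p + 9q − 8r)    [distributive law]
= (35r + 30qr + 35pr + 56q + 48q^2 + 38pq − 21p − 21p^2)(6p + 9q − 8r)    [combine like terms]
= 210pr + 315qr − 280r^2 + 180pqr + 270q^2r − 240qr^2 + 210p^2r + 315pqr − 280pr^2 + 336pq + 504q^2 − 448qr + 288pq^2 + 432q^3 − 384q^2r + 228p^2q + 342pq^2 − 304pqr − 126p^2 − 189pq + 168pr − 126p^3 − 189p^2q + 168p^2r    [distributive law]
= 378pr − 133qr − 280r^2 + 191pqr − 114q^2r − 240qr^2 + 378p^2r − 280pr^2 + 147pq + 504q^2 + 630pq^2 + 432q^3 + 39p^2q − 126p^2 − 126p^3    [combine like terms]

378pr − 133qr − 280r^2 + 191pqr − 114q^2r − 240qr^2 + 378p^2r − 280pr^2 + 147pq + 504q^2 + 630pq^2 + 432q^3 + 39p^2q − 126p^2 − 126p^3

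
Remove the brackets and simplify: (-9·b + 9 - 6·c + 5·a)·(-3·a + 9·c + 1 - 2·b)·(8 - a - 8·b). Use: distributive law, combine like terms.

339·a·b + 103·a²·b - 154·a·b² - 1152·b·c - 435·a·b·c + 552·b²·c - 288·b + 360·b² - 144·b³ - 185·a - 98·a² + 600·c + 429·a·c + 72 - 63·a²·c - 432·c² + 54·a·c² + 432·b·c² + 15·a³

(-9·b + 9 - 6·c + 5·a)·(-3·a + 9·c + 1 - 2·b)·(8 - a - 8·b)
= (27·a·b - 81·b·c - 9·b + 18·b² - 27·a + 81·c + 9 - 18·b + 18·a·c - 54·c² - 6·c + 12·b·c - 15·a² + 45·a·c + 5·a - 10·a·b)·(8 - a - 8·b)    [distributive law]
= (17·a·b - 69·b·c - 27·b + 18·b² - 22·a + 75·c + 9 + 63·a·c - 54·c² - 15·a²)·(8 - a - 8·b)    [combine like terms]
= 136·a·b - 17·a²·b - 136·a·b² - 552·b·c + 69·a·b·c + 552·b²·c - 216·b + 27·a·b + 216·b² + 144·b² - 18·a·b² - 144·b³ - 176·a + 22·a² + 176·a·b + 600·c - 75·a·c - 600·b·c + 72 - 9·a - 72·b + 504·a·c - 63·a²·c - 504·a·b·c - 432·c² + 54·a·c² + 432·b·c² - 120·a² + 15·a³ + 120·a²·b    [distributive law]
= 339·a·b + 103·a²·b - 154·a·b² - 1152·b·c - 435·a·b·c + 552·b²·c - 288·b + 360·b² - 144·b³ - 185·a - 98·a² + 600·c + 429·a·c + 72 - 63·a²·c - 432·c² + 54·a·c² + 432·b·c² + 15·a³    [combine like terms]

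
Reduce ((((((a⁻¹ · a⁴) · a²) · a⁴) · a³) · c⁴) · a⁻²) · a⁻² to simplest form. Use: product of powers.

a⁸c⁴

((((((a⁻¹ · a⁴) · a²) · a⁴) · a³) · c⁴) · a⁻²) · a⁻²
= (((((a³ · a²) · a⁴) · a³) · c⁴) · a⁻²) · a⁻²    [product of powers]
= ((((a⁵ · a⁴) · a³) · c⁴) · a⁻²) · a⁻²    [product of powers]
= (((a⁹ · a³) · c⁴) · a⁻²) · a⁻²    [product of powers]
= ((a¹² · c⁴) · a⁻²) · a⁻²    [product of powers]
= a⁸c⁴    [product of powers]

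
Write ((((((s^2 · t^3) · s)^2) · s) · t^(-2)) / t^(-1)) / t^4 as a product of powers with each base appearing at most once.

((((((s^2 · t^3) · s)^2) · s) · t^(-2)) / t^(-1)) / t^4
= ((((((s^2 · t^3)^2) · (s^2)) · s) · t^(-2)) / t^(-1)) / t^4    [power of a product]
= (((((((s^2)^2) · ((t^3)^2)) · (s^2)) · s) · t^(-2)) / t^(-1)) / t^4    [power of a product]
= (((((s^4 · ((t^3)^2)) · (s^2)) · s) · t^(-2)) / t^(-1)) / t^4    [power of a power]
= (((((s^4 · t^6) · (s^2)) · s) · t^(-2)) / t^(-1)) / t^4    [power of a power]
= s^7·t    [quotient of powers; product of powers]

s^7·t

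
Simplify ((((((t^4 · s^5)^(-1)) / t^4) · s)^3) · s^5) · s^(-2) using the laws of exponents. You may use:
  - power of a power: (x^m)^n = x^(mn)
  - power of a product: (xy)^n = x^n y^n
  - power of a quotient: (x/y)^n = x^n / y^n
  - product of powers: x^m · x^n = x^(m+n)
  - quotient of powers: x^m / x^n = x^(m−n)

((((((t^4 · s^5)^(-1)) / t^4) · s)^3) · s^5) · s^(-2)
= ((((((t^4 · s^5)^(-1)) / t^4)^3) · (s^3)) · s^5) · s^(-2)    [power of a product]
= ((((((t^4 · s^5)^(-1))^3) / ((t^4)^3)) · (s^3)) · s^5) · s^(-2)    [power of a quotient]
= (((((t^4 · s^5)^(-3)) / ((t^4)^3)) · (s^3)) · s^5) · s^(-2)    [power of a power]
= ((((((t^4)^(-3)) · ((s^5)^(-3))) / ((t^4)^3)) · (s^3)) · s^5) · s^(-2)    [power of a product]
= ((((t^(-12) · ((s^5)^(-3))) / ((t^4)^3)) · (s^3)) · s^5) · s^(-2)    [power of a power]
= ((((t^(-12) · s^(-15)) / ((t^4)^3)) · (s^3)) · s^5) · s^(-2)    [power of a power]
= ((((t^(-12) · s^(-15)) / t^12) · (s^3)) · s^5) · s^(-2)    [power of a power]
= s^(-9)t^(-24)    [quotient of powers; product of powers]

s^(-9)t^(-24)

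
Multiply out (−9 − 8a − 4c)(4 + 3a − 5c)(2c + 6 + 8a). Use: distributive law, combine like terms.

102c − 216 − 642a + 282ac − 616a^2 + 178c^2 + 176a^2c − 192a^3 + 216ac^2 + 40c^3

(−9 − 8a − 4c)(4 + 3a − 5c)(2c + 6 + 8a)
= (−36 − 27a + 45c − 32a − 24a^2 + 40ac − 16c − 12ac + 20c^2)(2c + 6 + 8a)    [distributive law]
= (−36 − 59a + 29c − 24a^2 + 28ac + 20c^2)(2c + 6 + 8a)    [combine like terms]
= −72c − 216 − 288a − 118ac − 354a − 472a^2 + 58c^2 + 174c + 232ac − 48a^2c − 144a^2 − 192a^3 + 56ac^2 + 168ac + 224a^2c + 40c^3 + 120c^2 + 160ac^2    [distributive law]
= 102c − 216 − 642a + 282ac − 616a^2 + 178c^2 + 176a^2c − 192a^3 + 216ac^2 + 40c^3    [combine like terms]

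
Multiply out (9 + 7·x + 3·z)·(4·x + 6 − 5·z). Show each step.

(9 + 7·x + 3·z)·(4·x + 6 − 5·z)
= 36·x + 54 − 45·z + 28·x^2 + 42·x − 35·x·z + 12·x·z + 18·z − 15·z^2    [distributive law]
= 78·x + 54 − 27·z + 28·x^2 − 23·x·z − 15·z^2    [combine like terms]

78·x + 54 − 27·z + 28·x^2 − 23·x·z − 15·z^2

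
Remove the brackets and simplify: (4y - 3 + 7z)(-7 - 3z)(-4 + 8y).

(4y - 3 + 7z)(-7 - 3z)(-4 + 8y)
= (-28y - 12yz + 21 + 9z - 49z - 21z^2)(-4 + 8y)    [distributive law]
= (-28y - 12yz + 21 - 40z - 21z^2)(-4 + 8y)    [combine like terms]
= 112y - 224y^2 + 48yz - 96y^2z - 84 + 168y + 160z - 320yz + 84z^2 - 168yz^2    [distributive law]
= 280y - 224y^2 - 272yz - 96y^2z - 84 + 160z + 84z^2 - 168yz^2    [combine like terms]

280y - 224y^2 - 272yz - 96y^2z - 84 + 160z + 84z^2 - 168yz^2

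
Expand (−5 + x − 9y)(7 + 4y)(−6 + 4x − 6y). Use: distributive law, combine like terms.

(−5 + x − 9y)(7 + 4y)(−6 + 4x − 6y)
= (−35 − 20y + 7x + 4xy − 63y − 36y²)(−6 + 4x − 6y)    [distributive law]
= (−35 − 83y + 7x + 4xy − 36y²)(−6 + 4x − 6y)    [combine like terms]
= 210 − 140x + 210y + 498y − 332xy + 498y² − 42x + 28x² − 42xy − 24xy + 16x²y − 24xy² + 216y² − 144xy² + 216y³    [distributive law]
= 210 − 182x + 708y − 398xy + 714y² + 28x² + 16x²y − 168xy² + 216y³    [combine like terms]

210 − 182x + 708y − 398xy + 714y² + 28x² + 16x²y − 168xy² + 216y³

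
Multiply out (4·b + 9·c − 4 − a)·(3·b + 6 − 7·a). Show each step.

12·b^2 + 12·b − 31·a·b + 27·b·c + 54·c − 63·a·c − 24 + 22·a + 7·a^2

(4·b + 9·c − 4 − a)·(3·b + 6 − 7·a)
= 12·b^2 + 24·b − 28·a·b + 27·b·c + 54·c − 63·a·c − 12·b − 24 + 28·a − 3·a·b − 6·a + 7·a^2    [distributive law]
= 12·b^2 + 12·b − 31·a·b + 27·b·c + 54·c − 63·a·c − 24 + 22·a + 7·a^2    [combine like terms]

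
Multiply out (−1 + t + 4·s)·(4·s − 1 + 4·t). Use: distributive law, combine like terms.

−8·s + 1 − 5·t + 20·s·t + 4·t² + 16·s²

(−1 + t + 4·s)·(4·s − 1 + 4·t)
= −4·s + 1 − 4·t + 4·s·t − t + 4·t² + 16·s² − 4·s + 16·s·t    [distributive law]
= −8·s + 1 − 5·t + 20·s·t + 4·t² + 16·s²    [combine like terms]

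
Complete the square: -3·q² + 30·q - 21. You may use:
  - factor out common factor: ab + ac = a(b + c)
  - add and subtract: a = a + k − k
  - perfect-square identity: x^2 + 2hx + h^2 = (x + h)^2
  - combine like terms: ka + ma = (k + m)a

-3(q - 5)² + 54

-3·q² + 30·q - 21
= -3(q² - 10·q) - 21    [factor out -3 from the q-terms]
= -3(q² - 10·q + 25 - 25) - 21    [add and subtract 25 inside the bracket]
= -3(q - 5)² + 75 - 21    [perfect-square identity]
= -3(q - 5)² + 54    [combine constants]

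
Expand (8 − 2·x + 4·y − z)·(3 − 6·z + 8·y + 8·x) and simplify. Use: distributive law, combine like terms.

24 − 51·z + 76·y + 58·x + 4·x·z + 16·x·y − 16·x^2 − 32·y·z + 32·y^2 + 6·z^2

(8 − 2·x + 4·y − z)·(3 − 6·z + 8·y + 8·x)
= 24 − 48·z + 64·y + 64·x − 6·x + 12·x·z − 16·x·y − 16·x^2 + 12·y − 24·y·z + 32·y^2 + 32·x·y − 3·z + 6·z^2 − 8·y·z − 8·x·z    [distributive law]
= 24 − 51·z + 76·y + 58·x + 4·x·z + 16·x·y − 16·x^2 − 32·y·z + 32·y^2 + 6·z^2    [combine like terms]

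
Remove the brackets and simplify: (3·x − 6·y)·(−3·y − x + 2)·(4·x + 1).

(3·x − 6·y)·(−3·y − x + 2)·(4·x + 1)
= (−9·x·y − 3·x^2 + 6·x + 18·y^2 + 6·x·y − 12·y)·(4·x + 1)    [distributive law]
= (−3·x·y − 3·x^2 + 6·x + 18·y^2 − 12·y)·(4·x + 1)    [combine like terms]
= −12·x^2·y − 3·x·y − 12·x^3 − 3·x^2 + 24·x^2 + 6·x + 72·x·y^2 + 18·y^2 − 48·x·y − 12·y    [distributive law]
= −12·x^2·y − 51·x·y − 12·x^3 + 21·x^2 + 6·x + 72·x·y^2 + 18·y^2 − 12·y    [combine like terms]

−12·x^2·y − 51·x·y − 12·x^3 + 21·x^2 + 6·x + 72·x·y^2 + 18·y^2 − 12·y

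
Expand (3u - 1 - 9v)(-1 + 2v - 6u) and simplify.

3u + 60uv - 18u² + 1 + 7v - 18v²

(3u - 1 - 9v)(-1 + 2v - 6u)
= -3u + 6uv - 18u² + 1 - 2v + 6u + 9v - 18v² + 54uv    [distributive law]
= 3u + 60uv - 18u² + 1 + 7v - 18v²    [combine like terms]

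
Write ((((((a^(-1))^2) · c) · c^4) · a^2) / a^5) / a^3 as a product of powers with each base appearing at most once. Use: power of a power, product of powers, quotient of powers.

a^(-8)c^5

((((((a^(-1))^2) · c) · c^4) · a^2) / a^5) / a^3
= ((((a^(-2) · c) · c^4) · a^2) / a^5) / a^3    [power of a power]
= a^(-8)c^5    [quotient of powers; product of powers]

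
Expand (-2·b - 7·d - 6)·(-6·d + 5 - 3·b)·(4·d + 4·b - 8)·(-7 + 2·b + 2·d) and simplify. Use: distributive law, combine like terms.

-3220·b·d² + 912·b²·d² + 936·b·d³ - 1580·b²·d + 360·b³·d + 972·b·d - 256·b² - 200·b³ + 1768·b + 48·b⁴ - 1840·d³ + 336·d⁴ + 2068·d² + 1376·d - 1680

(-2·b - 7·d - 6)·(-6·d + 5 - 3·b)·(4·d + 4·b - 8)·(-7 + 2·b + 2·d)
= (12·b·d - 10·b + 6·b² + 42·d² - 35·d + 21·b·d + 36·d - 30 + 18·b)·(4·d + 4·b - 8)·(-7 + 2·b + 2·d)    [distributive law]
= (33·b·d + 8·b + 6·b² + 42·d² + d - 30)·(4·d + 4·b - 8)·(-7 + 2·b + 2·d)    [combine like terms]
= (132·b·d² + 132·b²·d - 264·b·d + 32·b·d + 32·b² - 64·b + 24·b²·d + 24·b³ - 48·b² + 168·d³ + 168·b·d² - 336·d² + 4·d² + 4·b·d - 8·d - 120·d - 120·b + 240)·(-7 + 2·b + 2·d)    [distributive law]
= (300·b·d² + 156·b²·d - 228·b·d - 16·b² - 184·b + 24·b³ + 168·d³ - 332·d² - 128·d + 240)·(-7 + 2·b + 2·d)    [combine like terms]
= -2100·b·d² + 600·b²·d² + 600·b·d³ - 1092·b²·d + 312·b³·d + 312·b²·d² + 1596·b·d - 456·b²·d - 456·b·d² + 112·b² - 32·b³ - 32·b²·d + 1288·b - 368·b² - 368·b·d - 168·b³ + 48·b⁴ + 48·b³·d - 1176·d³ + 336·b·d³ + 336·d⁴ + 2324·d² - 664·b·d² - 664·d³ + 896·d - 256·b·d - 256·d² - 1680 + 480·b + 480·d    [distributive law]
= -3220·b·d² + 912·b²·d² + 936·b·d³ - 1580·b²·d + 360·b³·d + 972·b·d - 256·b² - 200·b³ + 1768·b + 48·b⁴ - 1840·d³ + 336·d⁴ + 2068·d² + 1376·d - 1680    [combine like terms]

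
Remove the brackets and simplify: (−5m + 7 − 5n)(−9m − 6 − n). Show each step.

(−5m + 7 − 5n)(−9m − 6 − n)
= 45m² + 30m + 5mn − 63m − 42 − 7n + 45mn + 30n + 5n²    [distributive law]
= 45m² − 33m + 50mn − 42 + 23n + 5n²    [combine like terms]

45m² − 33m + 50mn − 42 + 23n + 5n²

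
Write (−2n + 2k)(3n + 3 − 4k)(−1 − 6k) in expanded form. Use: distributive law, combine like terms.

6n^2 + 36kn^2 + 6n + 22kn − 84k^2n − 6k − 28k^2 + 48k^3

(−2n + 2k)(3n + 3 − 4k)(−1 − 6k)
= (−6n^2 − 6n + 8kn + 6kn + 6k − 8k^2)(−1 − 6k)    [distributive law]
= (−6n^2 − 6n + 14kn + 6k − 8k^2)(−1 − 6k)    [combine like terms]
= 6n^2 + 36kn^2 + 6n + 36kn − 14kn − 84k^2n − 6k − 36k^2 + 8k^2 + 48k^3    [distributive law]
= 6n^2 + 36kn^2 + 6n + 22kn − 84k^2n − 6k − 28k^2 + 48k^3    [combine like terms]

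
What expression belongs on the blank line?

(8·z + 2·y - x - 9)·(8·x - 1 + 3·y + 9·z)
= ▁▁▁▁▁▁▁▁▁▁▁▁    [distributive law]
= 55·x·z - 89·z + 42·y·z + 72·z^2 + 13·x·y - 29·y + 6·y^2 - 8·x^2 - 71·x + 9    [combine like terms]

By distributive law:

64·x·z - 8·z + 24·y·z + 72·z^2 + 16·x·y - 2·y + 6·y^2 + 18·y·z - 8·x^2 + x - 3·x·y - 9·x·z - 72·x + 9 - 27·y - 81·z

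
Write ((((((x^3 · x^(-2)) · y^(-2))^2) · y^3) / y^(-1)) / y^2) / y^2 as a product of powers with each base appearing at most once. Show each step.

((((((x^3 · x^(-2)) · y^(-2))^2) · y^3) / y^(-1)) / y^2) / y^2
= ((((((x^3 · x^(-2))^2) · ((y^(-2))^2)) · y^3) / y^(-1)) / y^2) / y^2    [power of a product]
= (((((((x^3)^2) · ((x^(-2))^2)) · ((y^(-2))^2)) · y^3) / y^(-1)) / y^2) / y^2    [power of a product]
= (((((x^6 · ((x^(-2))^2)) · ((y^(-2))^2)) · y^3) / y^(-1)) / y^2) / y^2    [power of a power]
= (((((x^6 · x^(-4)) · ((y^(-2))^2)) · y^3) / y^(-1)) / y^2) / y^2    [power of a power]
= ((((x^2 · ((y^(-2))^2)) · y^3) / y^(-1)) / y^2) / y^2    [product of powers]
= ((((x^2 · y^(-4)) · y^3) / y^(-1)) / y^2) / y^2    [power of a power]
= x^2y^(-4)    [quotient of powers; product of powers]

x^2y^(-4)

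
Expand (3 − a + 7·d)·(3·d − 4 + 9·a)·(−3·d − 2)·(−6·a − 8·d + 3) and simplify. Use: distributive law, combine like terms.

1074·a·d^2 − 309·d^3 − 547·d^2 − 587·a·d + 30·d − 330·a + 72 + 1215·a^2·d + 426·a^2 + 864·a^2·d^2 + 1818·a·d^3 − 162·a^3·d − 108·a^3 + 504·d^4

(3 − a + 7·d)·(3·d − 4 + 9·a)·(−3·d − 2)·(−6·a − 8·d + 3)
= (9·d − 12 + 27·a − 3·a·d + 4·a − 9·a^2 + 21·d^2 − 28·d + 63·a·d)·(−3·d − 2)·(−6·a − 8·d + 3)    [distributive law]
= (−19·d − 12 + 31·a + 60·a·d − 9·a^2 + 21·d^2)·(−3·d − 2)·(−6·a − 8·d + 3)    [combine like terms]
= (57·d^2 + 38·d + 36·d + 24 − 93·a·d − 62·a − 180·a·d^2 − 120·a·d + 27·a^2·d + 18·a^2 − 63·d^3 − 42·d^2)·(−6·a − 8·d + 3)    [distributive law]
= (15·d^2 + 74·d + 24 − 213·a·d − 62·a − 180·a·d^2 + 27·a^2·d + 18·a^2 − 63·d^3)·(−6·a − 8·d + 3)    [combine like terms]
= −90·a·d^2 − 120·d^3 + 45·d^2 − 444·a·d − 592·d^2 + 222·d − 144·a − 192·d + 72 + 1278·a^2·d + 1704·a·d^2 − 639·a·d + 372·a^2 + 496·a·d − 186·a + 1080·a^2·d^2 + 1440·a·d^3 − 540·a·d^2 − 162·a^3·d − 216·a^2·d^2 + 81·a^2·d − 108·a^3 − 144·a^2·d + 54·a^2 + 378·a·d^3 + 504·d^4 − 189·d^3    [distributive law]
= 1074·a·d^2 − 309·d^3 − 547·d^2 − 587·a·d + 30·d − 330·a + 72 + 1215·a^2·d + 426·a^2 + 864·a^2·d^2 + 1818·a·d^3 − 162·a^3·d − 108·a^3 + 504·d^4    [combine like terms]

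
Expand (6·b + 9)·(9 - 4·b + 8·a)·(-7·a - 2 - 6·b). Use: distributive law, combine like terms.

(6·b + 9)·(9 - 4·b + 8·a)·(-7·a - 2 - 6·b)
= (54·b - 24·b² + 48·a·b + 81 - 36·b + 72·a)·(-7·a - 2 - 6·b)    [distributive law]
= (18·b - 24·b² + 48·a·b + 81 + 72·a)·(-7·a - 2 - 6·b)    [combine like terms]
= -126·a·b - 36·b - 108·b² + 168·a·b² + 48·b² + 144·b³ - 336·a²·b - 96·a·b - 288·a·b² - 567·a - 162 - 486·b - 504·a² - 144·a - 432·a·b    [distributive law]
= -654·a·b - 522·b - 60·b² - 120·a·b² + 144·b³ - 336·a²·b - 711·a - 162 - 504·a²    [combine like terms]

-654·a·b - 522·b - 60·b² - 120·a·b² + 144·b³ - 336·a²·b - 711·a - 162 - 504·a²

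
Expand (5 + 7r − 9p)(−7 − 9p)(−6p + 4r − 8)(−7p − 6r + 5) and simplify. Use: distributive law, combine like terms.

(5 + 7r − 9p)(−7 − 9p)(−6p + 4r − 8)(−7p − 6r + 5)
= (−35 − 45p − 49r − 63pr + 63p + 81p^2)(−6p + 4r − 8)(−7p − 6r + 5)    [distributive law]
= (−35 + 18p − 49r − 63pr + 81p^2)(−6p + 4r − 8)(−7p − 6r + 5)    [combine like terms]
= (210p − 140r + 280 − 108p^2 + 72pr − 144p + 294pr − 196r^2 + 392r + 378p^2r − 252pr^2 + 504pr − 486p^3 + 324p^2r − 648p^2)(−7p − 6r + 5)    [distributive law]
= (66p + 252r + 280 − 756p^2 + 870pr − 196r^2 + 702p^2r − 252pr^2 − 486p^3)(−7p − 6r + 5)    [combine like terms]
= −462p^2 − 396pr + 330p − 1764pr − 1512r^2 + 1260r − 1960p − 1680r + 1400 + 5292p^3 + 4536p^2r − 3780p^2 − 6090p^2r − 5220pr^2 + 4350pr + 1372pr^2 + 1176r^3 − 980r^2 − 4914p^3r − 4212p^2r^2 + 3510p^2r + 1764p^2r^2 + 1512pr^3 − 1260pr^2 + 3402p^4 + 2916p^3r − 2430p^3    [distributive law]
= −4242p^2 + 2190pr − 1630p − 2492r^2 − 420r + 1400 + 2862p^3 + 1956p^2r − 5108pr^2 + 1176r^3 − 1998p^3r − 2448p^2r^2 + 1512pr^3 + 3402p^4    [combine like terms]

−4242p^2 + 2190pr − 1630p − 2492r^2 − 420r + 1400 + 2862p^3 + 1956p^2r − 5108pr^2 + 1176r^3 − 1998p^3r − 2448p^2r^2 + 1512pr^3 + 3402p^4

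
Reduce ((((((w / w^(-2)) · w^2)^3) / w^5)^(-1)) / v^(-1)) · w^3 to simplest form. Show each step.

((((((w / w^(-2)) · w^2)^3) / w^5)^(-1)) / v^(-1)) · w^3
= ((((((w / w^(-2)) · w^2)^3)^(-1)) / ((w^5)^(-1))) / v^(-1)) · w^3    [power of a quotient]
= (((((w / w^(-2)) · w^2)^(-3)) / ((w^5)^(-1))) / v^(-1)) · w^3    [power of a power]
= (((((w / w^(-2))^(-3)) · ((w^2)^(-3))) / ((w^5)^(-1))) / v^(-1)) · w^3    [power of a product]
= (((((w^(-3)) / ((w^(-2))^(-3))) · ((w^2)^(-3))) / ((w^5)^(-1))) / v^(-1)) · w^3    [power of a quotient]
= ((((w^(-3) / w^6) · ((w^2)^(-3))) / ((w^5)^(-1))) / v^(-1)) · w^3    [power of a power]
= (((w^(-9) · ((w^2)^(-3))) / ((w^5)^(-1))) / v^(-1)) · w^3    [quotient of powers]
= (((w^(-9) · w^(-6)) / ((w^5)^(-1))) / v^(-1)) · w^3    [power of a power]
= ((w^(-15) / ((w^5)^(-1))) / v^(-1)) · w^3    [product of powers]
= ((w^(-15) / w^(-5)) / v^(-1)) · w^3    [power of a power]
= (w^(-10) / v^(-1)) · w^3    [quotient of powers]
= v·w^(-7)    [quotient of powers; product of powers]

v·w^(-7)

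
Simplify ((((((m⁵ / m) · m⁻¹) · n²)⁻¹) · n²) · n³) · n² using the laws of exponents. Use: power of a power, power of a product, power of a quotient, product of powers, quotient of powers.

m⁻³·n⁵

((((((m⁵ / m) · m⁻¹) · n²)⁻¹) · n²) · n³) · n²
= ((((((m⁵ / m) · m⁻¹)⁻¹) · ((n²)⁻¹)) · n²) · n³) · n²    [power of a product]
= ((((((m⁵ / m)⁻¹) · ((m⁻¹)⁻¹)) · ((n²)⁻¹)) · n²) · n³) · n²    [power of a product]
= (((((((m⁵)⁻¹) / (m⁻¹)) · ((m⁻¹)⁻¹)) · ((n²)⁻¹)) · n²) · n³) · n²    [power of a quotient]
= (((((m⁻⁵ / (m⁻¹)) · ((m⁻¹)⁻¹)) · ((n²)⁻¹)) · n²) · n³) · n²    [power of a power]
= ((((m⁻⁴ · ((m⁻¹)⁻¹)) · ((n²)⁻¹)) · n²) · n³) · n²    [quotient of powers]
= ((((m⁻⁴ · m) · ((n²)⁻¹)) · n²) · n³) · n²    [power of a power]
= (((m⁻³ · ((n²)⁻¹)) · n²) · n³) · n²    [product of powers]
= (((m⁻³ · n⁻²) · n²) · n³) · n²    [power of a power]
= m⁻³·n⁵    [product of powers]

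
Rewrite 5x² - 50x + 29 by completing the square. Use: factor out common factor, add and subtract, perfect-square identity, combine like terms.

5(x - 5)² - 96

5x² - 50x + 29
= 5(x² - 10x) + 29    [factor out 5 from the x-terms]
= 5(x² - 10x + 25 - 25) + 29    [add and subtract 25 inside the bracket]
= 5(x - 5)² - 125 + 29    [perfect-square identity]
= 5(x - 5)² - 96    [combine constants]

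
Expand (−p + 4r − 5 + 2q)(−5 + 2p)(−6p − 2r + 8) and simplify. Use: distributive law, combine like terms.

(−p + 4r − 5 + 2q)(−5 + 2p)(−6p − 2r + 8)
= (5p − 2p² − 20r + 8pr + 25 − 10p − 10q + 4pq)(−6p − 2r + 8)    [distributive law]
= (−5p − 2p² − 20r + 8pr + 25 − 10q + 4pq)(−6p − 2r + 8)    [combine like terms]
= 30p² + 10pr − 40p + 12p³ + 4p²r − 16p² + 120pr + 40r² − 160r − 48p²r − 16pr² + 64pr − 150p − 50r + 200 + 60pq + 20qr − 80q − 24p²q − 8pqr + 32pq    [distributive law]
= 14p² + 194pr − 190p + 12p³ − 44p²r + 40r² − 210r − 16pr² + 200 + 92pq + 20qr − 80q − 24p²q − 8pqr    [combine like terms]

14p² + 194pr − 190p + 12p³ − 44p²r + 40r² − 210r − 16pr² + 200 + 92pq + 20qr − 80q − 24p²q − 8pqr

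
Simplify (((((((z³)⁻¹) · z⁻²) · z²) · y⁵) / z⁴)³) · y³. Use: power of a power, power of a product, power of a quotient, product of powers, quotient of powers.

(((((((z³)⁻¹) · z⁻²) · z²) · y⁵) / z⁴)³) · y³
= (((((((z³)⁻¹) · z⁻²) · z²) · y⁵)³) / ((z⁴)³)) · y³    [power of a quotient]
= (((((((z³)⁻¹) · z⁻²) · z²)³) · ((y⁵)³)) / ((z⁴)³)) · y³    [power of a product]
= (((((((z³)⁻¹) · z⁻²)³) · ((z²)³)) · ((y⁵)³)) / ((z⁴)³)) · y³    [power of a product]
= (((((((z³)⁻¹)³) · ((z⁻²)³)) · ((z²)³)) · ((y⁵)³)) / ((z⁴)³)) · y³    [power of a product]
= ((((((z³)⁻³) · ((z⁻²)³)) · ((z²)³)) · ((y⁵)³)) / ((z⁴)³)) · y³    [power of a power]
= ((((z⁻⁹ · ((z⁻²)³)) · ((z²)³)) · ((y⁵)³)) / ((z⁴)³)) · y³    [power of a power]
= ((((z⁻⁹ · z⁻⁶) · ((z²)³)) · ((y⁵)³)) / ((z⁴)³)) · y³    [power of a power]
= (((z⁻¹⁵ · ((z²)³)) · ((y⁵)³)) / ((z⁴)³)) · y³    [product of powers]
= (((z⁻¹⁵ · z⁶) · ((y⁵)³)) / ((z⁴)³)) · y³    [power of a power]
= ((z⁻⁹ · ((y⁵)³)) / ((z⁴)³)) · y³    [product of powers]
= ((z⁻⁹ · y¹⁵) / ((z⁴)³)) · y³    [power of a power]
= ((z⁻⁹ · y¹⁵) / z¹²) · y³    [power of a power]
= y¹⁸z⁻²¹    [quotient of powers; product of powers]

y¹⁸z⁻²¹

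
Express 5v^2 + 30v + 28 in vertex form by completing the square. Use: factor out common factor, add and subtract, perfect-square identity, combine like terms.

5v^2 + 30v + 28
= 5(v^2 + 6v) + 28    [factor out 5 from the v-terms]
= 5(v^2 + 6v + 9 − 9) + 28    [add and subtract 9 inside the bracket]
= 5(v + 3)^2 − 45 + 28    [perfect-square identity]
= 5(v + 3)^2 − 17    [combine constants]

5(v + 3)^2 − 17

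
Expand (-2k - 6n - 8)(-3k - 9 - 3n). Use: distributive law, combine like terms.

6k² + 42k + 24kn + 78n + 18n² + 72

(-2k - 6n - 8)(-3k - 9 - 3n)
= 6k² + 18k + 6kn + 18kn + 54n + 18n² + 24k + 72 + 24n    [distributive law]
= 6k² + 42k + 24kn + 78n + 18n² + 72    [combine like terms]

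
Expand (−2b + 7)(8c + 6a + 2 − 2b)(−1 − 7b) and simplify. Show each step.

(−2b + 7)(8c + 6a + 2 − 2b)(−1 − 7b)
= (−16bc − 12ab − 4b + 4b² + 56c + 42a + 14 − 14b)(−1 − 7b)    [distributive law]
= (−16bc − 12ab − 18b + 4b² + 56c + 42a + 14)(−1 − 7b)    [combine like terms]
= 16bc + 112b²c + 12ab + 84ab² + 18b + 126b² − 4b² − 28b³ − 56c − 392bc − 42a − 294ab − 14 − 98b    [distributive law]
= −376bc + 112b²c − 282ab + 84ab² − 80b + 122b² − 28b³ − 56c − 42a − 14    [combine like terms]

−376bc + 112b²c − 282ab + 84ab² − 80b + 122b² − 28b³ − 56c − 42a − 14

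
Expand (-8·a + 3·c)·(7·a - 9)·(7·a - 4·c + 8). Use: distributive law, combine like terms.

(-8·a + 3·c)·(7·a - 9)·(7·a - 4·c + 8)
= (-56·a^2 + 72·a + 21·a·c - 27·c)·(7·a - 4·c + 8)    [distributive law]
= -392·a^3 + 224·a^2·c - 448·a^2 + 504·a^2 - 288·a·c + 576·a + 147·a^2·c - 84·a·c^2 + 168·a·c - 189·a·c + 108·c^2 - 216·c    [distributive law]
= -392·a^3 + 371·a^2·c + 56·a^2 - 309·a·c + 576·a - 84·a·c^2 + 108·c^2 - 216·c    [combine like terms]

-392·a^3 + 371·a^2·c + 56·a^2 - 309·a·c + 576·a - 84·a·c^2 + 108·c^2 - 216·c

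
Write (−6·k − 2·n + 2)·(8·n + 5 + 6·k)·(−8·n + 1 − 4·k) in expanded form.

544·k·n² + 60·k·n + 528·k²·n − 58·k + 36·k² + 144·k³ + 128·n³ − 64·n² − 74·n + 10

(−6·k − 2·n + 2)·(8·n + 5 + 6·k)·(−8·n + 1 − 4·k)
= (−48·k·n − 30·k − 36·k² − 16·n² − 10·n − 12·k·n + 16·n + 10 + 12·k)·(−8·n + 1 − 4·k)    [distributive law]
= (−60·k·n − 18·k − 36·k² − 16·n² + 6·n + 10)·(−8·n + 1 − 4·k)    [combine like terms]
= 480·k·n² − 60·k·n + 240·k²·n + 144·k·n − 18·k + 72·k² + 288·k²·n − 36·k² + 144·k³ + 128·n³ − 16·n² + 64·k·n² − 48·n² + 6·n − 24·k·n − 80·n + 10 − 40·k    [distributive law]
= 544·k·n² + 60·k·n + 528·k²·n − 58·k + 36·k² + 144·k³ + 128·n³ − 64·n² − 74·n + 10    [combine like terms]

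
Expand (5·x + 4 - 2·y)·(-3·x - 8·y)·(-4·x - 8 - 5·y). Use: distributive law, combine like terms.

60·x^3 + 168·x^2 + 211·x^2·y + 460·x·y + 106·x·y^2 + 96·x + 256·y + 32·y^2 - 80·y^3

(5·x + 4 - 2·y)·(-3·x - 8·y)·(-4·x - 8 - 5·y)
= (-15·x^2 - 40·x·y - 12·x - 32·y + 6·x·y + 16·y^2)·(-4·x - 8 - 5·y)    [distributive law]
= (-15·x^2 - 34·x·y - 12·x - 32·y + 16·y^2)·(-4·x - 8 - 5·y)    [combine like terms]
= 60·x^3 + 120·x^2 + 75·x^2·y + 136·x^2·y + 272·x·y + 170·x·y^2 + 48·x^2 + 96·x + 60·x·y + 128·x·y + 256·y + 160·y^2 - 64·x·y^2 - 128·y^2 - 80·y^3    [distributive law]
= 60·x^3 + 168·x^2 + 211·x^2·y + 460·x·y + 106·x·y^2 + 96·x + 256·y + 32·y^2 - 80·y^3    [combine like terms]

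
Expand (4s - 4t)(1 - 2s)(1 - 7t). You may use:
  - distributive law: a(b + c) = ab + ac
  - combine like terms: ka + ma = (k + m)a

4s - 20st - 8s^2 + 56s^2t - 4t + 28t^2 - 56st^2

(4s - 4t)(1 - 2s)(1 - 7t)
= (4s - 8s^2 - 4t + 8st)(1 - 7t)    [distributive law]
= 4s - 28st - 8s^2 + 56s^2t - 4t + 28t^2 + 8st - 56st^2    [distributive law]
= 4s - 20st - 8s^2 + 56s^2t - 4t + 28t^2 - 56st^2    [combine like terms]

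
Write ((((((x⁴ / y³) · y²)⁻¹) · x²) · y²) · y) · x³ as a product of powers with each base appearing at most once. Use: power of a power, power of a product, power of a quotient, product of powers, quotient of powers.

xy⁴

((((((x⁴ / y³) · y²)⁻¹) · x²) · y²) · y) · x³
= ((((((x⁴ / y³)⁻¹) · ((y²)⁻¹)) · x²) · y²) · y) · x³    [power of a product]
= (((((((x⁴)⁻¹) / ((y³)⁻¹)) · ((y²)⁻¹)) · x²) · y²) · y) · x³    [power of a quotient]
= (((((x⁻⁴ / ((y³)⁻¹)) · ((y²)⁻¹)) · x²) · y²) · y) · x³    [power of a power]
= (((((x⁻⁴ / y⁻³) · ((y²)⁻¹)) · x²) · y²) · y) · x³    [power of a power]
= (((((x⁻⁴ / y⁻³) · y⁻²) · x²) · y²) · y) · x³    [power of a power]
= xy⁴    [quotient of powers; product of powers]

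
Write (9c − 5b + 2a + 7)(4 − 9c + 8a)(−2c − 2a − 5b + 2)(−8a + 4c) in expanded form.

1000ac^2 − 432c^3 − 656a^2c − 3560abc + 1060bc^2 + 1168ac − 440c^2 − 1080ac^3 + 648c^4 − 992a^2c^2 − 3640abc^2 + 1260bc^3 + 992a^3c + 2240a^2bc + 2880a^2b − 800ab^2 + 400b^2c + 1440ab − 720bc + 2600ab^2c − 900b^2c^2 − 1600a^2b^2 + 768a^3 − 576a^2 + 256a^4 − 448a + 224c

(9c − 5b + 2a + 7)(4 − 9c + 8a)(−2c − 2a − 5b + 2)(−8a + 4c)
= (36c − 81c^2 + 72ac − 20b + 45bc − 40ab + 8a − 18ac + 16a^2 + 28 − 63c + 56a)(−2c − 2a − 5b + 2)(−8a + 4c)    [distributive law]
= (−27c − 81c^2 + 54ac − 20b + 45bc − 40ab + 64a + 16a^2 + 28)(−2c − 2a − 5b + 2)(−8a + 4c)    [combine like terms]
= (54c^2 + 54ac + 135bc − 54c + 162c^3 + 162ac^2 + 405bc^2 − 162c^2 − 108ac^2 − 108a^2c − 270abc + 108ac + 40bc + 40ab + 100b^2 − 40b − 90bc^2 − 90abc − 225b^2c + 90bc + 80abc + 80a^2b + 200ab^2 − 80ab − 128ac − 128a^2 − 320ab + 128a − 32a^2c − 32a^3 − 80a^2b + 32a^2 − 56c − 56a − 140b + 56)(−8a + 4c)    [distributive law]
= (−108c^2 + 34ac + 265bc − 110c + 162c^3 + 54ac^2 + 315bc^2 − 140a^2c − 280abc − 360ab + 100b^2 − 180b − 225b^2c + 200ab^2 − 96a^2 + 72a − 32a^3 + 56)(−8a + 4c)    [combine like terms]
= 864ac^2 − 432c^3 − 272a^2c + 136ac^2 − 2120abc + 1060bc^2 + 880ac − 440c^2 − 1296ac^3 + 648c^4 − 432a^2c^2 + 216ac^3 − 2520abc^2 + 1260bc^3 + 1120a^3c − 560a^2c^2 + 2240a^2bc − 1120abc^2 + 2880a^2b − 1440abc − 800ab^2 + 400b^2c + 1440ab − 720bc + 1800ab^2c − 900b^2c^2 − 1600a^2b^2 + 800ab^2c + 768a^3 − 384a^2c − 576a^2 + 288ac + 256a^4 − 128a^3c − 448a + 224c    [distributive law]
= 1000ac^2 − 432c^3 − 656a^2c − 3560abc + 1060bc^2 + 1168ac − 440c^2 − 1080ac^3 + 648c^4 − 992a^2c^2 − 3640abc^2 + 1260bc^3 + 992a^3c + 2240a^2bc + 2880a^2b − 800ab^2 + 400b^2c + 1440ab − 720bc + 2600ab^2c − 900b^2c^2 − 1600a^2b^2 + 768a^3 − 576a^2 + 256a^4 − 448a + 224c    [combine like terms]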